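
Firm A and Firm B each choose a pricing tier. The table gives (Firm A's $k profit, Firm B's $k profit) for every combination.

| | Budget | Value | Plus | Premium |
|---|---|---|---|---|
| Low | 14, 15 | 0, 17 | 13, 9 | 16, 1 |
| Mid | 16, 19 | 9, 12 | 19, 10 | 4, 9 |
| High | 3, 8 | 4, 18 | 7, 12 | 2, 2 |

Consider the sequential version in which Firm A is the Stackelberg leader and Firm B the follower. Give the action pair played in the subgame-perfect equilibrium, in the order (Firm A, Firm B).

(Mid, Budget)

Backward induction with Firm A moving first.
- Low: BR = Value, leader payoff 0.
- Mid: BR = Budget, leader payoff 16.
- High: BR = Value, leader payoff 4.
Firm A's induced payoffs are 0, 16, 4, so Firm A commits to Mid. Subgame-perfect outcome: (Mid, Budget) with payoffs (16, 19).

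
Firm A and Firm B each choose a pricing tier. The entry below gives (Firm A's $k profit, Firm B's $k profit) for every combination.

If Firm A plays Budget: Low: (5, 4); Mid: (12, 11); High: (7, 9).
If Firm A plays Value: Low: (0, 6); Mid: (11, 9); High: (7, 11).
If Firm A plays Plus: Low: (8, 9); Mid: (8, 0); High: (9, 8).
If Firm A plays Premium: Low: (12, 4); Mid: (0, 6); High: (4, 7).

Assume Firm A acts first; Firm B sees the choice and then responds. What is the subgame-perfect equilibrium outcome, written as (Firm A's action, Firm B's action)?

(Budget, Mid)

Backward induction with Firm A moving first.
- Budget: Firm B compares 4, 11, 9 and picks Mid; Firm A would get 12.
- Value: Firm B compares 6, 9, 11 and picks High; Firm A would get 7.
- Plus: Firm B compares 9, 0, 8 and picks Low; Firm A would get 8.
- Premium: Firm B compares 4, 6, 7 and picks High; Firm A would get 4.
Among 12, 7, 8, 4, the best is 12 at Budget. Subgame-perfect outcome: (Budget, Mid) with payoffs (12, 11).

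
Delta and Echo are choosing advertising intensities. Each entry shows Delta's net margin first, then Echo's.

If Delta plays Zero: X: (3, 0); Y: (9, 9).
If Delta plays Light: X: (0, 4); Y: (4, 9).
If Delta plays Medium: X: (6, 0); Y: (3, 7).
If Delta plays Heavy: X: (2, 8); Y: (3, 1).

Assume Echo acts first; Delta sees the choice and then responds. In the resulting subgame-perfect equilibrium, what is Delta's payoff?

9

Delta best-responds to each possible Echo move:
- X: Delta compares 3, 0, 6, 2 and picks Medium; Echo would get 0.
- Y: Delta compares 9, 4, 3, 3 and picks Zero; Echo would get 9.
Echo's induced payoffs are 0, 9, so Echo commits to Y. Subgame-perfect outcome: (Zero, Y) with payoffs (9, 9).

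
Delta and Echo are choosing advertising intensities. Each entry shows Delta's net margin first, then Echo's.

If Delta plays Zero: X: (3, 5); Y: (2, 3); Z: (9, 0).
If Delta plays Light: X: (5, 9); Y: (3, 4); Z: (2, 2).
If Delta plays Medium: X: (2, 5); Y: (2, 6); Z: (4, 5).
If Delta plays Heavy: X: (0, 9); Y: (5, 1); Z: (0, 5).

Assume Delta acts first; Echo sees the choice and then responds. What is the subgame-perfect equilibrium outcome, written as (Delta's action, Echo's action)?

Work backward from Echo's decision.
- Zero → Echo plays X (best of 5, 3, 0); Delta gets 3.
- Light → Echo plays X (best of 9, 4, 2); Delta gets 5.
- Medium → Echo plays Y (best of 5, 6, 5); Delta gets 2.
- Heavy → Echo plays X (best of 9, 1, 5); Delta gets 0.
Maximizing over 3, 5, 2, 0, Delta chooses Light. Subgame-perfect outcome: (Light, X) with payoffs (5, 9).

(Light, X)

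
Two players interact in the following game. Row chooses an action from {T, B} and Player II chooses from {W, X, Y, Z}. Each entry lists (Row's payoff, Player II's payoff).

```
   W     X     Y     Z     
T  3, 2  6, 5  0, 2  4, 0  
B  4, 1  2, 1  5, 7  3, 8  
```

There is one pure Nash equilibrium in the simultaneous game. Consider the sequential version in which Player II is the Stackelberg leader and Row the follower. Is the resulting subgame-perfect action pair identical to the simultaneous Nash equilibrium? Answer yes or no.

Row best-responds to each possible Player II move:
- W: BR = B, leader payoff 1.
- X: BR = T, leader payoff 5.
- Y: BR = B, leader payoff 7.
- Z: BR = T, leader payoff 0.
Player II's induced payoffs are 1, 5, 7, 0, so Player II commits to Y. Subgame-perfect outcome: (B, Y) with payoffs (5, 7).
For the simultaneous game, intersect best replies.
Row's best replies: W→B; X→T; Y→B; Z→T.
Player II's best replies: T→X; B→Z.
Only (T, X) has each player best-responding; Nash payoffs (6, 5).
Sequential outcome (B, Y) differs from the Nash profile (T, X).

no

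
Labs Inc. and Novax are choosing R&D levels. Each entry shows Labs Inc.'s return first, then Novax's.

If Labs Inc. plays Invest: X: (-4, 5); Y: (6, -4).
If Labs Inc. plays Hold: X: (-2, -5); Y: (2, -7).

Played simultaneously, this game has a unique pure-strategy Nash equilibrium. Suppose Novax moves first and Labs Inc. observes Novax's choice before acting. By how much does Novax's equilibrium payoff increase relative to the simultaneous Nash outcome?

1

Solve by backward induction (Novax leads).
- X: BR = Hold, leader payoff -5.
- Y: BR = Invest, leader payoff -4.
Novax's induced payoffs are -5, -4, so Novax commits to Y. Subgame-perfect outcome: (Invest, Y) with payoffs (6, -4).
For the simultaneous game, intersect best replies.
Labs Inc.'s best replies: X→Hold; Y→Invest.
Novax's best replies: Invest→X; Hold→X.
The unique mutual best reply is (Hold, X), giving (-2, -5).
Novax's commitment gain: -4 − -5 = 1.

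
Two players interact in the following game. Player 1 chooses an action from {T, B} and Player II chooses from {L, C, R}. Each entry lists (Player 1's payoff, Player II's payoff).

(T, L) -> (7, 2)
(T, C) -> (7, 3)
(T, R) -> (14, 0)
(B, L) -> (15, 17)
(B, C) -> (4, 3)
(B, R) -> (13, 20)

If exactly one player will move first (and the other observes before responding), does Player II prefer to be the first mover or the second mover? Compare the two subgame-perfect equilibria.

If Player 1 leads: Player II's best replies are T→C, B→R; Player 1's induced payoffs 7, 13; outcome (B, R), payoffs (13, 20).
If Player II leads: Player 1's best replies are L→B, C→T, R→T; Player II's induced payoffs 17, 3, 0; outcome (B, L), payoffs (15, 17).
Player II gets 17 moving first and 20 moving second, so Player II prefers to move second.

second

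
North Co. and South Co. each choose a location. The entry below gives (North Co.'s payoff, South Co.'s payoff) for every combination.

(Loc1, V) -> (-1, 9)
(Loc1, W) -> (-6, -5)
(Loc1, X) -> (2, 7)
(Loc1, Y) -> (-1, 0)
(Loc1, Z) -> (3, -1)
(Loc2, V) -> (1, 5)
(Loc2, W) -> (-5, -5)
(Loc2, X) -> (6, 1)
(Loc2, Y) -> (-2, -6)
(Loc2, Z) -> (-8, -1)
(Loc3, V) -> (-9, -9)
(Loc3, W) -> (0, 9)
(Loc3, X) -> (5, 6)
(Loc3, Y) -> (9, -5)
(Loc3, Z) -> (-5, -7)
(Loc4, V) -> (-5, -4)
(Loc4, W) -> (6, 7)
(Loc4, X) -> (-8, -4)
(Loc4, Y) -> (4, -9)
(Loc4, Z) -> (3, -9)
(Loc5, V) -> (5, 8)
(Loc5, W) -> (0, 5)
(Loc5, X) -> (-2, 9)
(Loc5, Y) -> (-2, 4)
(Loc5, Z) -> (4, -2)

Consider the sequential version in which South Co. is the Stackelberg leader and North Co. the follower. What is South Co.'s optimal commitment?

V

Solve by backward induction (South Co. leads).
- V: North Co. compares -1, 1, -9, -5, 5 and picks Loc5; South Co. would get 8.
- W: North Co. compares -6, -5, 0, 6, 0 and picks Loc4; South Co. would get 7.
- X: North Co. compares 2, 6, 5, -8, -2 and picks Loc2; South Co. would get 1.
- Y: North Co. compares -1, -2, 9, 4, -2 and picks Loc3; South Co. would get -5.
- Z: North Co. compares 3, -8, -5, 3, 4 and picks Loc5; South Co. would get -2.
South Co.'s induced payoffs are 8, 7, 1, -5, -2, so South Co. commits to V. Subgame-perfect outcome: (Loc5, V) with payoffs (5, 8).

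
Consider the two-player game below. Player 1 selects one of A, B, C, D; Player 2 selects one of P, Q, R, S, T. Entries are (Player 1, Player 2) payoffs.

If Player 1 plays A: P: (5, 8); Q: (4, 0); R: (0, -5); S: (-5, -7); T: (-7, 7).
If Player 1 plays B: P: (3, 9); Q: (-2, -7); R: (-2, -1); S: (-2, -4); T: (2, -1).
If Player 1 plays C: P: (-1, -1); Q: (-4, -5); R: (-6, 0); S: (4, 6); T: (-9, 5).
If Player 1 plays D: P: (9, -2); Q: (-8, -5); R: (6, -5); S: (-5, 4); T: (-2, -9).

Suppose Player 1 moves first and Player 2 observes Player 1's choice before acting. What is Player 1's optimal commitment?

A

Work backward from Player 2's decision.
- A: BR = P, leader payoff 5.
- B: BR = P, leader payoff 3.
- C: BR = S, leader payoff 4.
- D: BR = S, leader payoff -5.
Player 1's induced payoffs are 5, 3, 4, -5, so Player 1 commits to A. Subgame-perfect outcome: (A, P) with payoffs (5, 8).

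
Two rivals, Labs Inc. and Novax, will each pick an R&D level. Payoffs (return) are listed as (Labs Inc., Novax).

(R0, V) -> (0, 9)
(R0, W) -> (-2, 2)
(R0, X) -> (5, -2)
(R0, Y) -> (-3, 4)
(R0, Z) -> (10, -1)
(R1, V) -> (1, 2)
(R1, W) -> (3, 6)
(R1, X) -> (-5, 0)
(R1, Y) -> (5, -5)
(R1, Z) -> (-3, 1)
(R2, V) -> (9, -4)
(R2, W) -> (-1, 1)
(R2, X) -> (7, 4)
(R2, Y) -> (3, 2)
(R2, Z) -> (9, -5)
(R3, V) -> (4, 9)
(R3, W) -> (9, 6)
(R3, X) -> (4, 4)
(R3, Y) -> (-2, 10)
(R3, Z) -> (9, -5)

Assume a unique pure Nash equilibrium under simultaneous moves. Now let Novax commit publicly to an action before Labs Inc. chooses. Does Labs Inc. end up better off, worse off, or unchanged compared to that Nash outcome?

better off

Labs Inc. best-responds to each possible Novax move:
- V → Labs Inc. plays R2 (best of 0, 1, 9, 4); Novax gets -4.
- W → Labs Inc. plays R3 (best of -2, 3, -1, 9); Novax gets 6.
- X → Labs Inc. plays R2 (best of 5, -5, 7, 4); Novax gets 4.
- Y → Labs Inc. plays R1 (best of -3, 5, 3, -2); Novax gets -5.
- Z → Labs Inc. plays R0 (best of 10, -3, 9, 9); Novax gets -1.
Maximizing over -4, 6, 4, -5, -1, Novax chooses W. Subgame-perfect outcome: (R3, W) with payoffs (9, 6).
For the simultaneous game, intersect best replies.
Labs Inc.'s best replies: V→R2; W→R3; X→R2; Y→R1; Z→R0.
Novax's best replies: R0→V; R1→W; R2→X; R3→Y.
Only (R2, X) has each player best-responding; Nash payoffs (7, 4).
Labs Inc. earns 9 sequentially versus 7 at the Nash outcome: better off.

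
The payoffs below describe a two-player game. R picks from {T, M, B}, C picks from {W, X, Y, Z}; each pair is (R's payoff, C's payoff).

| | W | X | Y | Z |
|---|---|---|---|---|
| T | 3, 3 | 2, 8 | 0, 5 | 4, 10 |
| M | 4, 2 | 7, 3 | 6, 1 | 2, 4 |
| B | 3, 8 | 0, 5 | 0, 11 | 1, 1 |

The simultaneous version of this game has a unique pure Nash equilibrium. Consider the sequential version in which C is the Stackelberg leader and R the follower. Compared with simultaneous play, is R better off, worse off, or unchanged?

Solve by backward induction (C leads).
- W: BR = M, leader payoff 2.
- X: BR = M, leader payoff 3.
- Y: BR = M, leader payoff 1.
- Z: BR = T, leader payoff 10.
C's induced payoffs are 2, 3, 1, 10, so C commits to Z. Subgame-perfect outcome: (T, Z) with payoffs (4, 10).
For the simultaneous game, intersect best replies.
R's best replies: W→M; X→M; Y→M; Z→T.
C's best replies: T→Z; M→Z; B→Y.
The unique mutual best reply is (T, Z), giving (4, 10).
R earns 4 sequentially versus 4 at the Nash outcome: unchanged.

unchanged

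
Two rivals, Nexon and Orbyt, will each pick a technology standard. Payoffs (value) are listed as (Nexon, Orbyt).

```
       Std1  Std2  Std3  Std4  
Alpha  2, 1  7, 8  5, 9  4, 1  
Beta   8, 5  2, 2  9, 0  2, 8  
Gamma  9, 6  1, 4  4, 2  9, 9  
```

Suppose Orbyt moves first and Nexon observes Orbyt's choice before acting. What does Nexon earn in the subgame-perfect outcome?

Work backward from Nexon's decision.
- Std1: Nexon compares 2, 8, 9 and picks Gamma; Orbyt would get 6.
- Std2: Nexon compares 7, 2, 1 and picks Alpha; Orbyt would get 8.
- Std3: Nexon compares 5, 9, 4 and picks Beta; Orbyt would get 0.
- Std4: Nexon compares 4, 2, 9 and picks Gamma; Orbyt would get 9.
Among 6, 8, 0, 9, the best is 9 at Std4. Subgame-perfect outcome: (Gamma, Std4) with payoffs (9, 9).

9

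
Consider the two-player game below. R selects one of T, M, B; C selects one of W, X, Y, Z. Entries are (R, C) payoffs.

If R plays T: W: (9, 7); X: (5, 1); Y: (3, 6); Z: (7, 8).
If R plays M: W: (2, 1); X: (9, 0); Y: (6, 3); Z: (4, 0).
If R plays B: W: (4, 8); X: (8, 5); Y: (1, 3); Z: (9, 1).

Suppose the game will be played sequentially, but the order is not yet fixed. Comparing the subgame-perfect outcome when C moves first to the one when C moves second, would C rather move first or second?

second

If R leads: C's best replies are T→Z, M→Y, B→W; R's induced payoffs 7, 6, 4; outcome (T, Z), payoffs (7, 8).
If C leads: R's best replies are W→T, X→M, Y→M, Z→B; C's induced payoffs 7, 0, 3, 1; outcome (T, W), payoffs (9, 7).
C gets 7 moving first and 8 moving second, so C prefers to move second.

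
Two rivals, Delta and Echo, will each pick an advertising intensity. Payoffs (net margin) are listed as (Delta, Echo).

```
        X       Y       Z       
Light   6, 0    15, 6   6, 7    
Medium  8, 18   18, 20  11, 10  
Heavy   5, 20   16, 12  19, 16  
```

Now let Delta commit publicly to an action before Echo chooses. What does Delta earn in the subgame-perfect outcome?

18

Backward induction with Delta moving first.
- Light: Echo compares 0, 6, 7 and picks Z; Delta would get 6.
- Medium: Echo compares 18, 20, 10 and picks Y; Delta would get 18.
- Heavy: Echo compares 20, 12, 16 and picks X; Delta would get 5.
Maximizing over 6, 18, 5, Delta chooses Medium. Subgame-perfect outcome: (Medium, Y) with payoffs (18, 20).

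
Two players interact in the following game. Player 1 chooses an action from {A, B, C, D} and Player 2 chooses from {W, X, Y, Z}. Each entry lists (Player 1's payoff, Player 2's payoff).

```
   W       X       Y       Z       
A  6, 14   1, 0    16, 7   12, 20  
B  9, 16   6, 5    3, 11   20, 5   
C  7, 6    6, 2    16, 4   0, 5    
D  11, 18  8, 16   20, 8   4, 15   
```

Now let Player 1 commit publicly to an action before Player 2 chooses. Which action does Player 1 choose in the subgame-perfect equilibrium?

A

Player 2 best-responds to each possible Player 1 move:
- A → Player 2 plays Z (best of 14, 0, 7, 20); Player 1 gets 12.
- B → Player 2 plays W (best of 16, 5, 11, 5); Player 1 gets 9.
- C → Player 2 plays W (best of 6, 2, 4, 5); Player 1 gets 7.
- D → Player 2 plays W (best of 18, 16, 8, 15); Player 1 gets 11.
Among 12, 9, 7, 11, the best is 12 at A. Subgame-perfect outcome: (A, Z) with payoffs (12, 20).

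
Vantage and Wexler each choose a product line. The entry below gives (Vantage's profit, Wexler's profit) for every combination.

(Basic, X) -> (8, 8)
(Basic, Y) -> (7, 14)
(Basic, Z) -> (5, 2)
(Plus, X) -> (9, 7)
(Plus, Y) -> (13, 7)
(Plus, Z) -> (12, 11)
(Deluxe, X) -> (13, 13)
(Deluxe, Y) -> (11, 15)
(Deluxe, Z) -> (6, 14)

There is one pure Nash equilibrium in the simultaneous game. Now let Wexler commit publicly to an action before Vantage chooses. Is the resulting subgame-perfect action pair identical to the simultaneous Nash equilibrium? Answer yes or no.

no

Work backward from Vantage's decision.
- X: Vantage compares 8, 9, 13 and picks Deluxe; Wexler would get 13.
- Y: Vantage compares 7, 13, 11 and picks Plus; Wexler would get 7.
- Z: Vantage compares 5, 12, 6 and picks Plus; Wexler would get 11.
Among 13, 7, 11, the best is 13 at X. Subgame-perfect outcome: (Deluxe, X) with payoffs (13, 13).
Under simultaneous play:
Vantage's best replies: X→Deluxe; Y→Plus; Z→Plus.
Wexler's best replies: Basic→Y; Plus→Z; Deluxe→Y.
The unique mutual best reply is (Plus, Z), giving (12, 11).
Sequential outcome (Deluxe, X) differs from the Nash profile (Plus, Z).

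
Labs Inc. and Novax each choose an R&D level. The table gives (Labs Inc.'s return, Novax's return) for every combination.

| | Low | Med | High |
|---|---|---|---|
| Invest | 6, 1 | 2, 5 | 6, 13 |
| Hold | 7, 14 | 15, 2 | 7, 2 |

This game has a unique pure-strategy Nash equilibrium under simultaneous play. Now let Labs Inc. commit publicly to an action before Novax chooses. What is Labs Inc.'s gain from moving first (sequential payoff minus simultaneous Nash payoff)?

0

Backward induction with Labs Inc. moving first.
- Invest → Novax plays High (best of 1, 5, 13); Labs Inc. gets 6.
- Hold → Novax plays Low (best of 14, 2, 2); Labs Inc. gets 7.
Among 6, 7, the best is 7 at Hold. Subgame-perfect outcome: (Hold, Low) with payoffs (7, 14).
Under simultaneous play:
Labs Inc.'s best replies: Low→Hold; Med→Hold; High→Hold.
Novax's best replies: Invest→High; Hold→Low.
Only (Hold, Low) has each player best-responding; Nash payoffs (7, 14).
Labs Inc.'s commitment gain: 7 − 7 = 0.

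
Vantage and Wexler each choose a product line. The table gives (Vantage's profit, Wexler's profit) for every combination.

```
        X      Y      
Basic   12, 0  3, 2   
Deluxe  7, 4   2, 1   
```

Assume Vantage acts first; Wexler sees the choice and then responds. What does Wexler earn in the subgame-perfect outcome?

Wexler best-responds to each possible Vantage move:
- Basic: BR = Y, leader payoff 3.
- Deluxe: BR = X, leader payoff 7.
Maximizing over 3, 7, Vantage chooses Deluxe. Subgame-perfect outcome: (Deluxe, X) with payoffs (7, 4).

4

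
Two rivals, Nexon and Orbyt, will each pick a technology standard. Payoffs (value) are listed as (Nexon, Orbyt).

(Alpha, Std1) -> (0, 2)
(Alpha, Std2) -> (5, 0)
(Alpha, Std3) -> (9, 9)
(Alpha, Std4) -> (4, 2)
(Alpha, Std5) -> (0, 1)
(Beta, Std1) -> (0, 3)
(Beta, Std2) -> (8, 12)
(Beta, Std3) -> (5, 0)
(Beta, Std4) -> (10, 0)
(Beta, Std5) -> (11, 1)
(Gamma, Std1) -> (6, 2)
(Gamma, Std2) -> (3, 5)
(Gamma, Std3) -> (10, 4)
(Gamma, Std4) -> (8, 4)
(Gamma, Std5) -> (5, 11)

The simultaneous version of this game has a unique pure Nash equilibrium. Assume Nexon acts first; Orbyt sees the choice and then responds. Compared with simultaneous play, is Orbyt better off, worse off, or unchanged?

worse off

Work backward from Orbyt's decision.
- Alpha → Orbyt plays Std3 (best of 2, 0, 9, 2, 1); Nexon gets 9.
- Beta → Orbyt plays Std2 (best of 3, 12, 0, 0, 1); Nexon gets 8.
- Gamma → Orbyt plays Std5 (best of 2, 5, 4, 4, 11); Nexon gets 5.
Among 9, 8, 5, the best is 9 at Alpha. Subgame-perfect outcome: (Alpha, Std3) with payoffs (9, 9).
Now find the simultaneous Nash equilibrium.
Nexon's best replies: Std1→Gamma; Std2→Beta; Std3→Gamma; Std4→Beta; Std5→Beta.
Orbyt's best replies: Alpha→Std3; Beta→Std2; Gamma→Std5.
The unique mutual best reply is (Beta, Std2), giving (8, 12).
Orbyt earns 9 sequentially versus 12 at the Nash outcome: worse off.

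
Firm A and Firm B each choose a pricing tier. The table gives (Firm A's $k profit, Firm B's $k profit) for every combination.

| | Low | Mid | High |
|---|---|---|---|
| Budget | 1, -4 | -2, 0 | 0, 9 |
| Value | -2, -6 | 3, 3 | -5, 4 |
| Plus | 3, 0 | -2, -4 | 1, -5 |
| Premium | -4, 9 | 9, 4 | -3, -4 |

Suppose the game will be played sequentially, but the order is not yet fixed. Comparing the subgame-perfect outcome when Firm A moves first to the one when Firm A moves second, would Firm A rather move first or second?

second

If Firm A leads: Firm B's best replies are Budget→High, Value→High, Plus→Low, Premium→Low; Firm A's induced payoffs 0, -5, 3, -4; outcome (Plus, Low), payoffs (3, 0).
If Firm B leads: Firm A's best replies are Low→Plus, Mid→Premium, High→Plus; Firm B's induced payoffs 0, 4, -5; outcome (Premium, Mid), payoffs (9, 4).
Firm A gets 3 moving first and 9 moving second, so Firm A prefers to move second.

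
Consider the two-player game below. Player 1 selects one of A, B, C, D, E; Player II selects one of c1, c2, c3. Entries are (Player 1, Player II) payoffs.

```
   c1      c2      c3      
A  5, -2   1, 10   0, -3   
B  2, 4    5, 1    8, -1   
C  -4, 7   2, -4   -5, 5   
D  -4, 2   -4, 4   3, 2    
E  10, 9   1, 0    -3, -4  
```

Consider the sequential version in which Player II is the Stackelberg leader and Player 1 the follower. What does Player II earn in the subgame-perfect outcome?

Work backward from Player 1's decision.
- c1: BR = E, leader payoff 9.
- c2: BR = B, leader payoff 1.
- c3: BR = B, leader payoff -1.
Maximizing over 9, 1, -1, Player II chooses c1. Subgame-perfect outcome: (E, c1) with payoffs (10, 9).

9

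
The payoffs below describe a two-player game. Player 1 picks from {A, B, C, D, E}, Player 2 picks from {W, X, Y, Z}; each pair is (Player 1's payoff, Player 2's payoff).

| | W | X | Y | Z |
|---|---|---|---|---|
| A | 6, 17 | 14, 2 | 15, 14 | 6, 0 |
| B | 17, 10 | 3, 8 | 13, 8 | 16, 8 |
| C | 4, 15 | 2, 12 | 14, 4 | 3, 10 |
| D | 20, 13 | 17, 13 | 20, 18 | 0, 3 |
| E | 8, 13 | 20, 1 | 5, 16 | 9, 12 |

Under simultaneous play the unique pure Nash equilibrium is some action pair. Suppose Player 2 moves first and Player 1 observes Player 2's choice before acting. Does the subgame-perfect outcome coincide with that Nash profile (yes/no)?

Player 1 best-responds to each possible Player 2 move:
- W: BR = D, leader payoff 13.
- X: BR = E, leader payoff 1.
- Y: BR = D, leader payoff 18.
- Z: BR = B, leader payoff 8.
Maximizing over 13, 1, 18, 8, Player 2 chooses Y. Subgame-perfect outcome: (D, Y) with payoffs (20, 18).
Under simultaneous play:
Player 1's best replies: W→D; X→E; Y→D; Z→B.
Player 2's best replies: A→W; B→W; C→W; D→Y; E→Y.
The unique mutual best reply is (D, Y), giving (20, 18).
Sequential outcome (D, Y) coincides with the Nash profile (D, Y).

yes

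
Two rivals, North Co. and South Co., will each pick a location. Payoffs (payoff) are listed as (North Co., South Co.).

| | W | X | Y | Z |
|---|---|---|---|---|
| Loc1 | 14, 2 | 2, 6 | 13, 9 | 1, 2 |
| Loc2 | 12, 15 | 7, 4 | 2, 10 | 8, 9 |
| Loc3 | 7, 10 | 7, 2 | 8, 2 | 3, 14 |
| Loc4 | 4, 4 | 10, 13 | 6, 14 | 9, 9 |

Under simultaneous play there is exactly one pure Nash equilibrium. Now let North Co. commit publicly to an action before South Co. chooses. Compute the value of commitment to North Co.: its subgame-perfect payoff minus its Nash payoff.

Backward induction with North Co. moving first.
- Loc1: South Co. compares 2, 6, 9, 2 and picks Y; North Co. would get 13.
- Loc2: South Co. compares 15, 4, 10, 9 and picks W; North Co. would get 12.
- Loc3: South Co. compares 10, 2, 2, 14 and picks Z; North Co. would get 3.
- Loc4: South Co. compares 4, 13, 14, 9 and picks Y; North Co. would get 6.
Maximizing over 13, 12, 3, 6, North Co. chooses Loc1. Subgame-perfect outcome: (Loc1, Y) with payoffs (13, 9).
Now find the simultaneous Nash equilibrium.
North Co.'s best replies: W→Loc1; X→Loc4; Y→Loc1; Z→Loc4.
South Co.'s best replies: Loc1→Y; Loc2→W; Loc3→Z; Loc4→Y.
The unique mutual best reply is (Loc1, Y), giving (13, 9).
North Co.'s commitment gain: 13 − 13 = 0.

0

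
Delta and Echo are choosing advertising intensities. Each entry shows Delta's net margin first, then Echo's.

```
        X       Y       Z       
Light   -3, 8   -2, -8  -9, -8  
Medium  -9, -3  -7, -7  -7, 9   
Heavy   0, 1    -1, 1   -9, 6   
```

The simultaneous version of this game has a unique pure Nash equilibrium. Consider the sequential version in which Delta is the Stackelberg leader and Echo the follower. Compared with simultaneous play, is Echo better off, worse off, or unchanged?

worse off

Echo best-responds to each possible Delta move:
- Light: BR = X, leader payoff -3.
- Medium: BR = Z, leader payoff -7.
- Heavy: BR = Z, leader payoff -9.
Maximizing over -3, -7, -9, Delta chooses Light. Subgame-perfect outcome: (Light, X) with payoffs (-3, 8).
Under simultaneous play:
Delta's best replies: X→Heavy; Y→Heavy; Z→Medium.
Echo's best replies: Light→X; Medium→Z; Heavy→Z.
Only (Medium, Z) has each player best-responding; Nash payoffs (-7, 9).
Echo earns 8 sequentially versus 9 at the Nash outcome: worse off.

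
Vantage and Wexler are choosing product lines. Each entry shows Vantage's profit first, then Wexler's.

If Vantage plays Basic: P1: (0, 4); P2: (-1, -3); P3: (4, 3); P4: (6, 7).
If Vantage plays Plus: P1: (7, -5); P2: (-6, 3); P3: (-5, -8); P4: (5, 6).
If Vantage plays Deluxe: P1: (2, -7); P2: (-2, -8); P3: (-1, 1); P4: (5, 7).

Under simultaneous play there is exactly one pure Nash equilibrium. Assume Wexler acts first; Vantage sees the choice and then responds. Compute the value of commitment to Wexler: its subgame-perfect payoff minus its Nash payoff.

Vantage best-responds to each possible Wexler move:
- P1 → Vantage plays Plus (best of 0, 7, 2); Wexler gets -5.
- P2 → Vantage plays Basic (best of -1, -6, -2); Wexler gets -3.
- P3 → Vantage plays Basic (best of 4, -5, -1); Wexler gets 3.
- P4 → Vantage plays Basic (best of 6, 5, 5); Wexler gets 7.
Maximizing over -5, -3, 3, 7, Wexler chooses P4. Subgame-perfect outcome: (Basic, P4) with payoffs (6, 7).
For the simultaneous game, intersect best replies.
Vantage's best replies: P1→Plus; P2→Basic; P3→Basic; P4→Basic.
Wexler's best replies: Basic→P4; Plus→P4; Deluxe→P4.
Only (Basic, P4) has each player best-responding; Nash payoffs (6, 7).
Wexler's commitment gain: 7 − 7 = 0.

0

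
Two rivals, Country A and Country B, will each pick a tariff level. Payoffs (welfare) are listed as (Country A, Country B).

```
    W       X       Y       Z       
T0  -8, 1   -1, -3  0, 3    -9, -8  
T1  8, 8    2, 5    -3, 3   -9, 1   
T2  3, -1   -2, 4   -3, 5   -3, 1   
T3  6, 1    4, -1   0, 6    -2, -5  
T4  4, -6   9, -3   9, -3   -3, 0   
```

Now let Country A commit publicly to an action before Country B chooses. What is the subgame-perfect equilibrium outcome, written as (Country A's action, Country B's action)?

Work backward from Country B's decision.
- T0 → Country B plays Y (best of 1, -3, 3, -8); Country A gets 0.
- T1 → Country B plays W (best of 8, 5, 3, 1); Country A gets 8.
- T2 → Country B plays Y (best of -1, 4, 5, 1); Country A gets -3.
- T3 → Country B plays Y (best of 1, -1, 6, -5); Country A gets 0.
- T4 → Country B plays Z (best of -6, -3, -3, 0); Country A gets -3.
Maximizing over 0, 8, -3, 0, -3, Country A chooses T1. Subgame-perfect outcome: (T1, W) with payoffs (8, 8).

(T1, W)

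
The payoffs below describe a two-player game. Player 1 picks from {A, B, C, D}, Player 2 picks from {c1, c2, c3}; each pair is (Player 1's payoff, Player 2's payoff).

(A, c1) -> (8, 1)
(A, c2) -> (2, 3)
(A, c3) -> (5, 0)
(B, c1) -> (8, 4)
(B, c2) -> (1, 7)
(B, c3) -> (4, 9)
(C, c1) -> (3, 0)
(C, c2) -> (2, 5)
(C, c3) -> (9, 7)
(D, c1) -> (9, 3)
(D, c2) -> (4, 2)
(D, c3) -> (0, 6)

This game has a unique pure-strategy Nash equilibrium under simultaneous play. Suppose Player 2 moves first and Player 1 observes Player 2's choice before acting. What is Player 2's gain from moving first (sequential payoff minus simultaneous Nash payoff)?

0

Solve by backward induction (Player 2 leads).
- c1: BR = D, leader payoff 3.
- c2: BR = D, leader payoff 2.
- c3: BR = C, leader payoff 7.
Maximizing over 3, 2, 7, Player 2 chooses c3. Subgame-perfect outcome: (C, c3) with payoffs (9, 7).
For the simultaneous game, intersect best replies.
Player 1's best replies: c1→D; c2→D; c3→C.
Player 2's best replies: A→c2; B→c3; C→c3; D→c3.
The unique mutual best reply is (C, c3), giving (9, 7).
Player 2's commitment gain: 7 − 7 = 0.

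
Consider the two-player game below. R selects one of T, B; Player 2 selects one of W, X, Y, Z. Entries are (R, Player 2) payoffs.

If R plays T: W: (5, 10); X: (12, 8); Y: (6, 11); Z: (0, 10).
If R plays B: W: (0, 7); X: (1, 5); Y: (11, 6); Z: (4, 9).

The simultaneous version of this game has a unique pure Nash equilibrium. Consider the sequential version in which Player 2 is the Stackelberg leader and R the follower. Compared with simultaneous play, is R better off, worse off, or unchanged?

better off

R best-responds to each possible Player 2 move:
- W → R plays T (best of 5, 0); Player 2 gets 10.
- X → R plays T (best of 12, 1); Player 2 gets 8.
- Y → R plays B (best of 6, 11); Player 2 gets 6.
- Z → R plays B (best of 0, 4); Player 2 gets 9.
Player 2's induced payoffs are 10, 8, 6, 9, so Player 2 commits to W. Subgame-perfect outcome: (T, W) with payoffs (5, 10).
Under simultaneous play:
R's best replies: W→T; X→T; Y→B; Z→B.
Player 2's best replies: T→Y; B→Z.
Only (B, Z) has each player best-responding; Nash payoffs (4, 9).
R earns 5 sequentially versus 4 at the Nash outcome: better off.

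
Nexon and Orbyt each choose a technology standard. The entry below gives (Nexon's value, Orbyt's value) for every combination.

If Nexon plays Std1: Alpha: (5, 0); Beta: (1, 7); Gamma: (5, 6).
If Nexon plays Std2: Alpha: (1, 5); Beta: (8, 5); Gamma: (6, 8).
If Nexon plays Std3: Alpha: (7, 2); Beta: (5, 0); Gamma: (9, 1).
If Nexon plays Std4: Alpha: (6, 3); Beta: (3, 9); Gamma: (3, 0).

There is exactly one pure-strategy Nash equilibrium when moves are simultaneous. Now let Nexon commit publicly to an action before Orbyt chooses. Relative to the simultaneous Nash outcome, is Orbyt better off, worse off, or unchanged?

Orbyt best-responds to each possible Nexon move:
- Std1 → Orbyt plays Beta (best of 0, 7, 6); Nexon gets 1.
- Std2 → Orbyt plays Gamma (best of 5, 5, 8); Nexon gets 6.
- Std3 → Orbyt plays Alpha (best of 2, 0, 1); Nexon gets 7.
- Std4 → Orbyt plays Beta (best of 3, 9, 0); Nexon gets 3.
Maximizing over 1, 6, 7, 3, Nexon chooses Std3. Subgame-perfect outcome: (Std3, Alpha) with payoffs (7, 2).
Now find the simultaneous Nash equilibrium.
Nexon's best replies: Alpha→Std3; Beta→Std2; Gamma→Std3.
Orbyt's best replies: Std1→Beta; Std2→Gamma; Std3→Alpha; Std4→Beta.
The unique mutual best reply is (Std3, Alpha), giving (7, 2).
Orbyt earns 2 sequentially versus 2 at the Nash outcome: unchanged.

unchanged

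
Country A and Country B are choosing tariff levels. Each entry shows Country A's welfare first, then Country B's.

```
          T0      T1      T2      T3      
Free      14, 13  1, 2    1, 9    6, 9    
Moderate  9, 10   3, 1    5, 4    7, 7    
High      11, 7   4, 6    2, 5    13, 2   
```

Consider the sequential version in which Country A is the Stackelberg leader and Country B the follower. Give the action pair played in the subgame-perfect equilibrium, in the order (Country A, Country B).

(Free, T0)

Backward induction with Country A moving first.
- Free: BR = T0, leader payoff 14.
- Moderate: BR = T0, leader payoff 9.
- High: BR = T0, leader payoff 11.
Country A's induced payoffs are 14, 9, 11, so Country A commits to Free. Subgame-perfect outcome: (Free, T0) with payoffs (14, 13).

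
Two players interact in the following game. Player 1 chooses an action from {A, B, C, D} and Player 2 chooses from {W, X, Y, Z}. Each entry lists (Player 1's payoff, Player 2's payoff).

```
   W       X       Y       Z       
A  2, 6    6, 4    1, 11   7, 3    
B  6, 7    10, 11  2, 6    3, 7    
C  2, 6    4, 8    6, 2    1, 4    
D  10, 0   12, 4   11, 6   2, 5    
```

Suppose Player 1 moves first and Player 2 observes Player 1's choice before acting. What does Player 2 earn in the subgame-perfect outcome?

6

Backward induction with Player 1 moving first.
- A: Player 2 compares 6, 4, 11, 3 and picks Y; Player 1 would get 1.
- B: Player 2 compares 7, 11, 6, 7 and picks X; Player 1 would get 10.
- C: Player 2 compares 6, 8, 2, 4 and picks X; Player 1 would get 4.
- D: Player 2 compares 0, 4, 6, 5 and picks Y; Player 1 would get 11.
Among 1, 10, 4, 11, the best is 11 at D. Subgame-perfect outcome: (D, Y) with payoffs (11, 6).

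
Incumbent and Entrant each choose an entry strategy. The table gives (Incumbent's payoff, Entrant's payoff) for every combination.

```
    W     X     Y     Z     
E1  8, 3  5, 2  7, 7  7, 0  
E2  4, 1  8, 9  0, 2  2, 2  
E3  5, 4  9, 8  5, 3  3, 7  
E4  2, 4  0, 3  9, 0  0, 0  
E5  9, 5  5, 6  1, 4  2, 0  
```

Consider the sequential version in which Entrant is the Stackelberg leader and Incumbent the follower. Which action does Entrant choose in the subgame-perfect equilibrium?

X

Work backward from Incumbent's decision.
- W: BR = E5, leader payoff 5.
- X: BR = E3, leader payoff 8.
- Y: BR = E4, leader payoff 0.
- Z: BR = E1, leader payoff 0.
Entrant's induced payoffs are 5, 8, 0, 0, so Entrant commits to X. Subgame-perfect outcome: (E3, X) with payoffs (9, 8).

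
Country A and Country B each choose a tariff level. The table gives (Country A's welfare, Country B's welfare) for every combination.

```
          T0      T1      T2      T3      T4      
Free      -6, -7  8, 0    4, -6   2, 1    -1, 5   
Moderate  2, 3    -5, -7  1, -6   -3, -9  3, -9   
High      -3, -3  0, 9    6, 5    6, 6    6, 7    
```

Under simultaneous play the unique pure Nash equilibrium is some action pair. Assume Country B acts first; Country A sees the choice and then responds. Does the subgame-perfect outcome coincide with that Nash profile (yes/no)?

no

Backward induction with Country B moving first.
- T0 → Country A plays Moderate (best of -6, 2, -3); Country B gets 3.
- T1 → Country A plays Free (best of 8, -5, 0); Country B gets 0.
- T2 → Country A plays High (best of 4, 1, 6); Country B gets 5.
- T3 → Country A plays High (best of 2, -3, 6); Country B gets 6.
- T4 → Country A plays High (best of -1, 3, 6); Country B gets 7.
Country B's induced payoffs are 3, 0, 5, 6, 7, so Country B commits to T4. Subgame-perfect outcome: (High, T4) with payoffs (6, 7).
For the simultaneous game, intersect best replies.
Country A's best replies: T0→Moderate; T1→Free; T2→High; T3→High; T4→High.
Country B's best replies: Free→T4; Moderate→T0; High→T1.
Only (Moderate, T0) has each player best-responding; Nash payoffs (2, 3).
Sequential outcome (High, T4) differs from the Nash profile (Moderate, T0).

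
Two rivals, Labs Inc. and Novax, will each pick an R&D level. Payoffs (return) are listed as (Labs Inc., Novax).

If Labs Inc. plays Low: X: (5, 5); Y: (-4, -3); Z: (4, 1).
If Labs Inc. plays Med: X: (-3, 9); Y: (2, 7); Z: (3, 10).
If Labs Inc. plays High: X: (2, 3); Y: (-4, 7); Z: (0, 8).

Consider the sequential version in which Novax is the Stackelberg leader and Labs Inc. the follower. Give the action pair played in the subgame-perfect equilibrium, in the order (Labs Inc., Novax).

Solve by backward induction (Novax leads).
- X: BR = Low, leader payoff 5.
- Y: BR = Med, leader payoff 7.
- Z: BR = Low, leader payoff 1.
Among 5, 7, 1, the best is 7 at Y. Subgame-perfect outcome: (Med, Y) with payoffs (2, 7).

(Med, Y)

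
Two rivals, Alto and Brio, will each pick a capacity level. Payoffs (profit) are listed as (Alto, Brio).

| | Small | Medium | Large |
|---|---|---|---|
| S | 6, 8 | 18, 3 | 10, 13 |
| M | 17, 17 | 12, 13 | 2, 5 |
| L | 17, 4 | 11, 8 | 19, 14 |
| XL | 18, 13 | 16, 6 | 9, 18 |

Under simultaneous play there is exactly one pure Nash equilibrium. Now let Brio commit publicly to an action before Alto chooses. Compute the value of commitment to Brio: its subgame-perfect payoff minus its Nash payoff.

Alto best-responds to each possible Brio move:
- Small: BR = XL, leader payoff 13.
- Medium: BR = S, leader payoff 3.
- Large: BR = L, leader payoff 14.
Among 13, 3, 14, the best is 14 at Large. Subgame-perfect outcome: (L, Large) with payoffs (19, 14).
Under simultaneous play:
Alto's best replies: Small→XL; Medium→S; Large→L.
Brio's best replies: S→Large; M→Small; L→Large; XL→Large.
Only (L, Large) has each player best-responding; Nash payoffs (19, 14).
Brio's commitment gain: 14 − 14 = 0.

0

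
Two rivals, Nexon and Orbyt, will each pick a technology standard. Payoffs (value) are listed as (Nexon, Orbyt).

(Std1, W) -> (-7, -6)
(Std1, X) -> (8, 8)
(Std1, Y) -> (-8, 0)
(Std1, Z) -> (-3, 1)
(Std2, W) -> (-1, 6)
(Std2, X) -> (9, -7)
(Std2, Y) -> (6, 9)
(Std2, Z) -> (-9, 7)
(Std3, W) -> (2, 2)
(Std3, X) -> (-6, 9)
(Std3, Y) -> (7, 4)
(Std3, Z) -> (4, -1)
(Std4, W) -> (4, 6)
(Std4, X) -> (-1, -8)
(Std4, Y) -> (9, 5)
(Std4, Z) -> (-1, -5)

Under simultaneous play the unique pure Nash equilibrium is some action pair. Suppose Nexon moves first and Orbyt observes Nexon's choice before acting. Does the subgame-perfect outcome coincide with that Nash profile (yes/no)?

no

Backward induction with Nexon moving first.
- Std1: BR = X, leader payoff 8.
- Std2: BR = Y, leader payoff 6.
- Std3: BR = X, leader payoff -6.
- Std4: BR = W, leader payoff 4.
Nexon's induced payoffs are 8, 6, -6, 4, so Nexon commits to Std1. Subgame-perfect outcome: (Std1, X) with payoffs (8, 8).
For the simultaneous game, intersect best replies.
Nexon's best replies: W→Std4; X→Std2; Y→Std4; Z→Std3.
Orbyt's best replies: Std1→X; Std2→Y; Std3→X; Std4→W.
The unique mutual best reply is (Std4, W), giving (4, 6).
Sequential outcome (Std1, X) differs from the Nash profile (Std4, W).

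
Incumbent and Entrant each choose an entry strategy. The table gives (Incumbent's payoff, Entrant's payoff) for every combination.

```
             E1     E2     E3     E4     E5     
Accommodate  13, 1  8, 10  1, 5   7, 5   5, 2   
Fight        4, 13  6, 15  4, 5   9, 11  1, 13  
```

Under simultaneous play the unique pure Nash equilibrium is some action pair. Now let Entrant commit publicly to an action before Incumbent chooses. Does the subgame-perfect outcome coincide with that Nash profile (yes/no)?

no

Incumbent best-responds to each possible Entrant move:
- E1: Incumbent compares 13, 4 and picks Accommodate; Entrant would get 1.
- E2: Incumbent compares 8, 6 and picks Accommodate; Entrant would get 10.
- E3: Incumbent compares 1, 4 and picks Fight; Entrant would get 5.
- E4: Incumbent compares 7, 9 and picks Fight; Entrant would get 11.
- E5: Incumbent compares 5, 1 and picks Accommodate; Entrant would get 2.
Entrant's induced payoffs are 1, 10, 5, 11, 2, so Entrant commits to E4. Subgame-perfect outcome: (Fight, E4) with payoffs (9, 11).
Under simultaneous play:
Incumbent's best replies: E1→Accommodate; E2→Accommodate; E3→Fight; E4→Fight; E5→Accommodate.
Entrant's best replies: Accommodate→E2; Fight→E2.
The unique mutual best reply is (Accommodate, E2), giving (8, 10).
Sequential outcome (Fight, E4) differs from the Nash profile (Accommodate, E2).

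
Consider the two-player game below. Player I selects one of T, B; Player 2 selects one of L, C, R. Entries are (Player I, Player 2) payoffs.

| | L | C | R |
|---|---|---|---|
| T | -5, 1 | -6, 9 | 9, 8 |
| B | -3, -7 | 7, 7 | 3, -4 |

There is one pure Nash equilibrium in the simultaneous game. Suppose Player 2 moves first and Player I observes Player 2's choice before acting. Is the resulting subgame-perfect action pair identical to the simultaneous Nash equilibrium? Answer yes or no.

no

Solve by backward induction (Player 2 leads).
- L: BR = B, leader payoff -7.
- C: BR = B, leader payoff 7.
- R: BR = T, leader payoff 8.
Among -7, 7, 8, the best is 8 at R. Subgame-perfect outcome: (T, R) with payoffs (9, 8).
For the simultaneous game, intersect best replies.
Player I's best replies: L→B; C→B; R→T.
Player 2's best replies: T→C; B→C.
The unique mutual best reply is (B, C), giving (7, 7).
Sequential outcome (T, R) differs from the Nash profile (B, C).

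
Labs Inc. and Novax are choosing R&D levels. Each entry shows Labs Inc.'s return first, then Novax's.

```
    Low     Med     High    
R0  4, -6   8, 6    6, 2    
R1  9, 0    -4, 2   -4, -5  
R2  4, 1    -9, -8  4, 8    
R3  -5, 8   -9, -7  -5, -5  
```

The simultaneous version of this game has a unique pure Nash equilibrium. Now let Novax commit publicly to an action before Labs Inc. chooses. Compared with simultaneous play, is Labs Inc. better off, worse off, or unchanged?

Solve by backward induction (Novax leads).
- Low → Labs Inc. plays R1 (best of 4, 9, 4, -5); Novax gets 0.
- Med → Labs Inc. plays R0 (best of 8, -4, -9, -9); Novax gets 6.
- High → Labs Inc. plays R0 (best of 6, -4, 4, -5); Novax gets 2.
Maximizing over 0, 6, 2, Novax chooses Med. Subgame-perfect outcome: (R0, Med) with payoffs (8, 6).
Under simultaneous play:
Labs Inc.'s best replies: Low→R1; Med→R0; High→R0.
Novax's best replies: R0→Med; R1→Med; R2→High; R3→Low.
Only (R0, Med) has each player best-responding; Nash payoffs (8, 6).
Labs Inc. earns 8 sequentially versus 8 at the Nash outcome: unchanged.

unchanged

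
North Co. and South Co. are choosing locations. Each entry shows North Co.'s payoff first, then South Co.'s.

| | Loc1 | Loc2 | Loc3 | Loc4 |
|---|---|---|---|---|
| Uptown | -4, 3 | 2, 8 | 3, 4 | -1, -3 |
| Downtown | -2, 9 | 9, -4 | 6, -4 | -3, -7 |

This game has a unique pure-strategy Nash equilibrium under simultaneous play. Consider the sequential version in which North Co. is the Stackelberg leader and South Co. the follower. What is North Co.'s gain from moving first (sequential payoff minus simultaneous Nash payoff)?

Solve by backward induction (North Co. leads).
- Uptown: BR = Loc2, leader payoff 2.
- Downtown: BR = Loc1, leader payoff -2.
Among 2, -2, the best is 2 at Uptown. Subgame-perfect outcome: (Uptown, Loc2) with payoffs (2, 8).
Under simultaneous play:
North Co.'s best replies: Loc1→Downtown; Loc2→Downtown; Loc3→Downtown; Loc4→Uptown.
South Co.'s best replies: Uptown→Loc2; Downtown→Loc1.
Only (Downtown, Loc1) has each player best-responding; Nash payoffs (-2, 9).
North Co.'s commitment gain: 2 − -2 = 4.

4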